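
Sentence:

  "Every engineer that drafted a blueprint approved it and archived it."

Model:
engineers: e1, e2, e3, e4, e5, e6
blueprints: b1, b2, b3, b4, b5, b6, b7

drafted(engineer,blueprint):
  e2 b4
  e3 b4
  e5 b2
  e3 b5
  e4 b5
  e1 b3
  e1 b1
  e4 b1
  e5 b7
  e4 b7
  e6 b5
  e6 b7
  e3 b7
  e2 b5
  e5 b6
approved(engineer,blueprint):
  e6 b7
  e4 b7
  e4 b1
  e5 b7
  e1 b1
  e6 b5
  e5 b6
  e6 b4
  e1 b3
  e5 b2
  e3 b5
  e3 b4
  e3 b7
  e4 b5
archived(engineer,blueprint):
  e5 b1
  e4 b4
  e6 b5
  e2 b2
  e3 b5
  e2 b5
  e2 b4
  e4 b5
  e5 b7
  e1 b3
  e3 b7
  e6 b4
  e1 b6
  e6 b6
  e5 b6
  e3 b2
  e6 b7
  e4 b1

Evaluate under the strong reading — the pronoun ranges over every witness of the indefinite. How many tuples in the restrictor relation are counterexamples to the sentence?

"it" takes "a blueprint" as antecedent — a donkey pronoun bound across the clause boundary.
Strong reading: for every (e,b) with drafted(e,b), approved(e,b) ∧ archived(e,b).
Restrictor pairs: (e1,b1) ✗  (e1,b3) ✓  (e2,b4) ✗  (e2,b5) ✗  (e3,b4) ✗  (e3,b5) ✓  (e3,b7) ✓  (e4,b1) ✓  (e4,b5) ✓  (e4,b7) ✗  (e5,b2) ✗  (e5,b6) ✓  (e5,b7) ✓  (e6,b5) ✓  (e6,b7) ✓
Counterexamples (restrictor pairs failing the scope): 6.

6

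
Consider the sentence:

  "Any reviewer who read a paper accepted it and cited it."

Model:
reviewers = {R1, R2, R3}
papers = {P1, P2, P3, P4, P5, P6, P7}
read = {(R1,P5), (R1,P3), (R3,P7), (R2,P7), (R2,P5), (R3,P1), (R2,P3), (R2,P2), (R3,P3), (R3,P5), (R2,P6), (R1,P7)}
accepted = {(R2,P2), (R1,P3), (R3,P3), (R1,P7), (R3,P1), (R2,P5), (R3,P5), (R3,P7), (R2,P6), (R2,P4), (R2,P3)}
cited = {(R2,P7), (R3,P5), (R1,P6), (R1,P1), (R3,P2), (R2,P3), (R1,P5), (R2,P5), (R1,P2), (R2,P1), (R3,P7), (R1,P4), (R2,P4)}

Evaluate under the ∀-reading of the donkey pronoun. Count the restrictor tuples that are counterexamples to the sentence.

8

"it" takes "a paper" as antecedent — a donkey pronoun bound across the clause boundary.
Strong reading: for every (r,p) with read(r,p), accepted(r,p) ∧ cited(r,p).
Restrictor pairs: (R1,P3) ✗  (R1,P5) ✗  (R1,P7) ✗  (R2,P2) ✗  (R2,P3) ✓  (R2,P5) ✓  (R2,P6) ✗  (R2,P7) ✗  (R3,P1) ✗  (R3,P3) ✗  (R3,P5) ✓  (R3,P7) ✓
Counterexamples (restrictor pairs failing the scope): 8.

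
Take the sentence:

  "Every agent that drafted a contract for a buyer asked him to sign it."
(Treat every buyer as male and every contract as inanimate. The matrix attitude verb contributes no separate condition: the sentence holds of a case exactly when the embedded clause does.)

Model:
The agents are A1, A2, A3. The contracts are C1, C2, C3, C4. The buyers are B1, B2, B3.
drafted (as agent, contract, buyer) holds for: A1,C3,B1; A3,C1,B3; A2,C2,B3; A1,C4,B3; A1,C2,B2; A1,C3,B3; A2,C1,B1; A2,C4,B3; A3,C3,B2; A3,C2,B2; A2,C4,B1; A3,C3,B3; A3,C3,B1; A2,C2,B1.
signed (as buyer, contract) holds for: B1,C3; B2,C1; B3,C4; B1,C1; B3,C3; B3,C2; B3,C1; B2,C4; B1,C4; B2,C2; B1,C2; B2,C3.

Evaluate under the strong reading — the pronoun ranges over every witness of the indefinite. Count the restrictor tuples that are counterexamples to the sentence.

0

"him" takes "a buyer" as antecedent and "it" takes "a contract"; both are donkey pronouns co-varying with the restrictor.
Strong reading: for every (a,c,b) with drafted(a,c,b), signed(b,c).
Restrictor triples: (A1,C2,B2)→signed(B2,C2) ✓  (A1,C3,B1)→signed(B1,C3) ✓  (A1,C3,B3)→signed(B3,C3) ✓  (A1,C4,B3)→signed(B3,C4) ✓  (A2,C1,B1)→signed(B1,C1) ✓  (A2,C2,B1)→signed(B1,C2) ✓  (A2,C2,B3)→signed(B3,C2) ✓  (A2,C4,B1)→signed(B1,C4) ✓  (A2,C4,B3)→signed(B3,C4) ✓  (A3,C1,B3)→signed(B3,C1) ✓  (A3,C2,B2)→signed(B2,C2) ✓  (A3,C3,B1)→signed(B1,C3) ✓  (A3,C3,B2)→signed(B2,C3) ✓  (A3,C3,B3)→signed(B3,C3) ✓
Counterexamples (restrictor triples failing the scope): 0.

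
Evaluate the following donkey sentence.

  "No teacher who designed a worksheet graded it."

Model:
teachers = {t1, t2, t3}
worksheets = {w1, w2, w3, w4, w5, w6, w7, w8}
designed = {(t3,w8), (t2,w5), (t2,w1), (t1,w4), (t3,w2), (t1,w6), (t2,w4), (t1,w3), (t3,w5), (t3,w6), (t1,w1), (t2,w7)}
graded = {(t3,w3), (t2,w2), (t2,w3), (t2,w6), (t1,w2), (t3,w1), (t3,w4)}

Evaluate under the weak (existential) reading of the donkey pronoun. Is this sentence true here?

True

"it" takes "a worksheet" as antecedent — a donkey pronoun bound across the clause boundary.
Truth condition: for no (t,w) with designed(t,w) does graded(t,w) hold.
Restrictor pairs — does the scope hold? (t1,w1):fails  (t1,w3):fails  (t1,w4):fails  (t1,w6):fails  (t2,w1):fails  (t2,w4):fails  (t2,w5):fails  (t2,w7):fails  (t3,w2):fails  (t3,w5):fails  (t3,w6):fails  (t3,w8):fails
Scope holds for no restrictor pair, so the sentence is true.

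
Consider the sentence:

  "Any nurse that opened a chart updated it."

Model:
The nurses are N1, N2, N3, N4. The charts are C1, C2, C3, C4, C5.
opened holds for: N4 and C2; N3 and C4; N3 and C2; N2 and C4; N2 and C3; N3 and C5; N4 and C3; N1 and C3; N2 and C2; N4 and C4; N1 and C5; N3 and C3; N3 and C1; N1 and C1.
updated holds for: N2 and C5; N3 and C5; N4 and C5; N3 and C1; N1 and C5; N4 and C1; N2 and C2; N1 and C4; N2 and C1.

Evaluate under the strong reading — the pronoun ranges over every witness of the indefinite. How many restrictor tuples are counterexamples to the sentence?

10

"it" takes "a chart" as antecedent — a donkey pronoun bound across the clause boundary.
Strong reading: for every (n,c) with opened(n,c), updated(n,c).
Restrictor pairs: (N1,C1) ✗  (N1,C3) ✗  (N1,C5) ✓  (N2,C2) ✓  (N2,C3) ✗  (N2,C4) ✗  (N3,C1) ✓  (N3,C2) ✗  (N3,C3) ✗  (N3,C4) ✗  (N3,C5) ✓  (N4,C2) ✗  (N4,C3) ✗  (N4,C4) ✗
Counterexamples (restrictor pairs failing the scope): 10.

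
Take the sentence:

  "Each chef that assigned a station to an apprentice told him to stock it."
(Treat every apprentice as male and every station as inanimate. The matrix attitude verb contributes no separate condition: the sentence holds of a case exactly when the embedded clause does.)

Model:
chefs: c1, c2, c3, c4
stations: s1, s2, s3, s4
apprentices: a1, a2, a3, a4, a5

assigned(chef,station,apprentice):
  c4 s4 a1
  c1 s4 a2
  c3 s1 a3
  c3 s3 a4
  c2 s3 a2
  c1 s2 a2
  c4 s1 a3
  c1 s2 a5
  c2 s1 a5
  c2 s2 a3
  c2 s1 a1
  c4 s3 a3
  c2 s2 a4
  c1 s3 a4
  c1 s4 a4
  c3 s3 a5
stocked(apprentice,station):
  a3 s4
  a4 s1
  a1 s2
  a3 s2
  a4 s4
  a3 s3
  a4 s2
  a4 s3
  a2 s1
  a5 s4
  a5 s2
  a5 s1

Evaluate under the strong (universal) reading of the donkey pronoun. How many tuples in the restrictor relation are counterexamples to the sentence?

8

"him" takes "an apprentice" as antecedent and "it" takes "a station"; both are donkey pronouns co-varying with the restrictor.
Strong reading: for every (c,s,a) with assigned(c,s,a), stocked(a,s).
Restrictor triples: (c1,s2,a2)→stocked(a2,s2) ✗  (c1,s2,a5)→stocked(a5,s2) ✓  (c1,s3,a4)→stocked(a4,s3) ✓  (c1,s4,a2)→stocked(a2,s4) ✗  (c1,s4,a4)→stocked(a4,s4) ✓  (c2,s1,a1)→stocked(a1,s1) ✗  (c2,s1,a5)→stocked(a5,s1) ✓  (c2,s2,a3)→stocked(a3,s2) ✓  (c2,s2,a4)→stocked(a4,s2) ✓  (c2,s3,a2)→stocked(a2,s3) ✗  (c3,s1,a3)→stocked(a3,s1) ✗  (c3,s3,a4)→stocked(a4,s3) ✓  (c3,s3,a5)→stocked(a5,s3) ✗  (c4,s1,a3)→stocked(a3,s1) ✗  (c4,s3,a3)→stocked(a3,s3) ✓  (c4,s4,a1)→stocked(a1,s4) ✗
Counterexamples (restrictor triples failing the scope): 8.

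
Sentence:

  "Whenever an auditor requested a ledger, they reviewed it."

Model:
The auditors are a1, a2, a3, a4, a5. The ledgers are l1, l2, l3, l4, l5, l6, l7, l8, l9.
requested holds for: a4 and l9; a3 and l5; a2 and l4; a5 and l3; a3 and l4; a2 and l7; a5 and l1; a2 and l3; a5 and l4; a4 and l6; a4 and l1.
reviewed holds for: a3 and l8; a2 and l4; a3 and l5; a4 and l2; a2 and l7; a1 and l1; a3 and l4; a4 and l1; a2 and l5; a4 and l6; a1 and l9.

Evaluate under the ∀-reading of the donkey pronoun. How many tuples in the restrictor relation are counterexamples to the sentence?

"it" takes "a ledger" as antecedent — a donkey pronoun bound across the clause boundary.
Strong reading: for every (a,l) with requested(a,l), reviewed(a,l).
Restrictor pairs: (a2,l3) ✗  (a2,l4) ✓  (a2,l7) ✓  (a3,l4) ✓  (a3,l5) ✓  (a4,l1) ✓  (a4,l6) ✓  (a4,l9) ✗  (a5,l1) ✗  (a5,l3) ✗  (a5,l4) ✗
Counterexamples (restrictor pairs failing the scope): 5.

5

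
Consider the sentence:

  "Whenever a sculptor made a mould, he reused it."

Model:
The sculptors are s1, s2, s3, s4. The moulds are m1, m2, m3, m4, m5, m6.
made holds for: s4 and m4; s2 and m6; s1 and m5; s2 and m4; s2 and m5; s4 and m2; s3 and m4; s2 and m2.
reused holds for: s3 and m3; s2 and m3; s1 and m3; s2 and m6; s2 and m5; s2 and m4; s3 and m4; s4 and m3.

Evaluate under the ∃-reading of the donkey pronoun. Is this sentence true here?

"it" takes "a mould" as antecedent — a donkey pronoun bound across the clause boundary.
Weak reading: every sculptor s with some made-mould has at least one made-mould m such that reused(s,m).
Per sculptor: s1:✗  s2:✓  s3:✓  s4:✗
s1 has no witness among its made-moulds.

False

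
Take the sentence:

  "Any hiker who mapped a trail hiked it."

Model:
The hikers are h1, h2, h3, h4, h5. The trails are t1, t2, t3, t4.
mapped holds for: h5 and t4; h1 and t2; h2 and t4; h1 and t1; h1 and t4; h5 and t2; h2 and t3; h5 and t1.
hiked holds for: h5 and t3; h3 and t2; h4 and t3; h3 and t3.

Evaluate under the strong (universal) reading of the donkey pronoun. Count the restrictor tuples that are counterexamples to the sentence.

"it" takes "a trail" as antecedent — a donkey pronoun bound across the clause boundary.
Strong reading: for every (h,t) with mapped(h,t), hiked(h,t).
Restrictor pairs: (h1,t1) ✗  (h1,t2) ✗  (h1,t4) ✗  (h2,t3) ✗  (h2,t4) ✗  (h5,t1) ✗  (h5,t2) ✗  (h5,t4) ✗
Counterexamples (restrictor pairs failing the scope): 8.

8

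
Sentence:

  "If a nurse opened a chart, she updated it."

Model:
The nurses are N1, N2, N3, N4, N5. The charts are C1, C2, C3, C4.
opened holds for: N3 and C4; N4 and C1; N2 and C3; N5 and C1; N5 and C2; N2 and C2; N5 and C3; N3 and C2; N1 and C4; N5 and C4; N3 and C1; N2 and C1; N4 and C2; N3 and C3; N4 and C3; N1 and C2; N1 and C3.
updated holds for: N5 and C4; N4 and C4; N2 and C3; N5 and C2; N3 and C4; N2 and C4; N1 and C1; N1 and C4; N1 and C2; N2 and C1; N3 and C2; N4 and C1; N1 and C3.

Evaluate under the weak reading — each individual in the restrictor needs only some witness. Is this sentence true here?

"it" takes "a chart" as antecedent — a donkey pronoun bound across the clause boundary.
Weak reading: every nurse n with some opened-chart has at least one opened-chart c such that updated(n,c).
Per nurse: N1:✓  N2:✓  N3:✓  N4:✓  N5:✓
Every nurse in the restrictor has a witness.

True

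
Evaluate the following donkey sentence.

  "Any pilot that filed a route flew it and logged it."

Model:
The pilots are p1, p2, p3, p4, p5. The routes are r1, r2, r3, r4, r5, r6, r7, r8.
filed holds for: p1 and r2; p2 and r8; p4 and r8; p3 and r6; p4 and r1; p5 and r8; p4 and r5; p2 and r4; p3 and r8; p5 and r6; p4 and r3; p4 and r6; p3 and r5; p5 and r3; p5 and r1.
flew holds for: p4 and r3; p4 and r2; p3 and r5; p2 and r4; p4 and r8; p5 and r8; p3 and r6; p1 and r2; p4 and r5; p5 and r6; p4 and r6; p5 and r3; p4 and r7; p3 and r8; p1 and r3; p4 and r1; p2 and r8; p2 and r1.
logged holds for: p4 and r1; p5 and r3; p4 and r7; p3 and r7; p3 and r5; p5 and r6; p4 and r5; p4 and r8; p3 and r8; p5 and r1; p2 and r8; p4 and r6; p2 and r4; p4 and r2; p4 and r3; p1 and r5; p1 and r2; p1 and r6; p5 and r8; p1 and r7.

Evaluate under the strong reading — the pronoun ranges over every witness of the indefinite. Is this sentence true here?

"it" takes "a route" as antecedent — a donkey pronoun bound across the clause boundary.
Strong reading: for every (p,r) with filed(p,r), flew(p,r) ∧ logged(p,r).
Restrictor pairs: (p1,r2) ✓  (p2,r4) ✓  (p2,r8) ✓  (p3,r5) ✓  (p3,r6) ✗  (p3,r8) ✓  (p4,r1) ✓  (p4,r3) ✓  (p4,r5) ✓  (p4,r6) ✓  (p4,r8) ✓  (p5,r1) ✗  (p5,r3) ✓  (p5,r6) ✓  (p5,r8) ✓
Counterexample: (p3,r6) is in filed but fails the scope.

False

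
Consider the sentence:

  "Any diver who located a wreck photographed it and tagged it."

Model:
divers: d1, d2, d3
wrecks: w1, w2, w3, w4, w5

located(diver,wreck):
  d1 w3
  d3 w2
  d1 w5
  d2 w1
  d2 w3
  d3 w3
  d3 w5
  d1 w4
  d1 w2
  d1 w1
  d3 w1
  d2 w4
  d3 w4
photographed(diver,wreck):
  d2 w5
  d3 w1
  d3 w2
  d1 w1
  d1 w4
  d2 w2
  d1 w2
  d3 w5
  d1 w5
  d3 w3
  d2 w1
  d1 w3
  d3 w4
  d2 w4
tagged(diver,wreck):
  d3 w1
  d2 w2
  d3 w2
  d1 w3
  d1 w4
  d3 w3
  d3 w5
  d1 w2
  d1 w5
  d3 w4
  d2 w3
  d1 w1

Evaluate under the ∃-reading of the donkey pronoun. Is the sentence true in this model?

"it" takes "a wreck" as antecedent — a donkey pronoun bound across the clause boundary.
Weak reading: every diver d with some located-wreck has at least one located-wreck w such that photographed(d,w) ∧ tagged(d,w).
Per diver: d1:✓  d2:✗  d3:✓
d2 has no witness among its located-wrecks.

False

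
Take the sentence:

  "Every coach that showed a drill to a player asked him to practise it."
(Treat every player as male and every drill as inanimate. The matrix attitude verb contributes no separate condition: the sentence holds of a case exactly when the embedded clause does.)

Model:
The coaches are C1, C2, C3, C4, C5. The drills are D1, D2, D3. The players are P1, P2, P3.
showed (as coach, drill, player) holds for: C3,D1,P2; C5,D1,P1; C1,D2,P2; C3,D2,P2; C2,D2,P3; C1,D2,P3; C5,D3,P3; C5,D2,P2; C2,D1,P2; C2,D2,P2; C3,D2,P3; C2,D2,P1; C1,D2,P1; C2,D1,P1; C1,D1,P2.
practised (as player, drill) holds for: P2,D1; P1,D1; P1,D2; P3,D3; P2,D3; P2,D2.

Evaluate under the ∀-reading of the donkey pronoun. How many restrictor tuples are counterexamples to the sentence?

3

"him" takes "a player" as antecedent and "it" takes "a drill"; both are donkey pronouns co-varying with the restrictor.
Strong reading: for every (c,d,p) with showed(c,d,p), practised(p,d).
Restrictor triples: (C1,D1,P2)→practised(P2,D1) ✓  (C1,D2,P1)→practised(P1,D2) ✓  (C1,D2,P2)→practised(P2,D2) ✓  (C1,D2,P3)→practised(P3,D2) ✗  (C2,D1,P1)→practised(P1,D1) ✓  (C2,D1,P2)→practised(P2,D1) ✓  (C2,D2,P1)→practised(P1,D2) ✓  (C2,D2,P2)→practised(P2,D2) ✓  (C2,D2,P3)→practised(P3,D2) ✗  (C3,D1,P2)→practised(P2,D1) ✓  (C3,D2,P2)→practised(P2,D2) ✓  (C3,D2,P3)→practised(P3,D2) ✗  (C5,D1,P1)→practised(P1,D1) ✓  (C5,D2,P2)→practised(P2,D2) ✓  (C5,D3,P3)→practised(P3,D3) ✓
Counterexamples (restrictor triples failing the scope): 3.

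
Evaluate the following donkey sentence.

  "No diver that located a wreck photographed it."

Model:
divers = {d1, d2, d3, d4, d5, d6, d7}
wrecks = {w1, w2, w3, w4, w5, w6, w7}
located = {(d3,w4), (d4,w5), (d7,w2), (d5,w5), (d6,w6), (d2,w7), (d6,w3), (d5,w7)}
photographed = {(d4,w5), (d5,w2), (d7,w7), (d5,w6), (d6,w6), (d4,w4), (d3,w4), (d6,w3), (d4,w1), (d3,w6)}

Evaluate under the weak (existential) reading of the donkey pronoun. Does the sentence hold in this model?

"it" takes "a wreck" as antecedent — a donkey pronoun bound across the clause boundary.
Truth condition: for no (d,w) with located(d,w) does photographed(d,w) hold.
Restrictor pairs — does the scope hold? (d2,w7):fails  (d3,w4):holds  (d4,w5):holds  (d5,w5):fails  (d5,w7):fails  (d6,w3):holds  (d6,w6):holds  (d7,w2):fails
Scope holds for 4 pair(s), so the sentence is false.

False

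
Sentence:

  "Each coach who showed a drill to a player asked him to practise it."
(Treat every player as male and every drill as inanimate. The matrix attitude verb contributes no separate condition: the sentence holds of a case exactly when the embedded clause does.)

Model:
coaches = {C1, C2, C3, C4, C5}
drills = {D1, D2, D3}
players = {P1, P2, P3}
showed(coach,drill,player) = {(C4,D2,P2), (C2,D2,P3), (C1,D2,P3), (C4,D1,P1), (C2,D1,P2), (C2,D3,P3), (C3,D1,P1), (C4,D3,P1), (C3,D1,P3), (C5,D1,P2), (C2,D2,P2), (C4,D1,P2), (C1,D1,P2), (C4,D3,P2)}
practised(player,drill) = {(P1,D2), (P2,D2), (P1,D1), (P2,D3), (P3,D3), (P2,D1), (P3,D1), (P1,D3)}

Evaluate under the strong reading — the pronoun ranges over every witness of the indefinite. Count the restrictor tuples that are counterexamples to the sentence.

2

"him" takes "a player" as antecedent and "it" takes "a drill"; both are donkey pronouns co-varying with the restrictor.
Strong reading: for every (c,d,p) with showed(c,d,p), practised(p,d).
Restrictor triples: (C1,D1,P2)→practised(P2,D1) ✓  (C1,D2,P3)→practised(P3,D2) ✗  (C2,D1,P2)→practised(P2,D1) ✓  (C2,D2,P2)→practised(P2,D2) ✓  (C2,D2,P3)→practised(P3,D2) ✗  (C2,D3,P3)→practised(P3,D3) ✓  (C3,D1,P1)→practised(P1,D1) ✓  (C3,D1,P3)→practised(P3,D1) ✓  (C4,D1,P1)→practised(P1,D1) ✓  (C4,D1,P2)→practised(P2,D1) ✓  (C4,D2,P2)→practised(P2,D2) ✓  (C4,D3,P1)→practised(P1,D3) ✓  (C4,D3,P2)→practised(P2,D3) ✓  (C5,D1,P2)→practised(P2,D1) ✓
Counterexamples (restrictor triples failing the scope): 2.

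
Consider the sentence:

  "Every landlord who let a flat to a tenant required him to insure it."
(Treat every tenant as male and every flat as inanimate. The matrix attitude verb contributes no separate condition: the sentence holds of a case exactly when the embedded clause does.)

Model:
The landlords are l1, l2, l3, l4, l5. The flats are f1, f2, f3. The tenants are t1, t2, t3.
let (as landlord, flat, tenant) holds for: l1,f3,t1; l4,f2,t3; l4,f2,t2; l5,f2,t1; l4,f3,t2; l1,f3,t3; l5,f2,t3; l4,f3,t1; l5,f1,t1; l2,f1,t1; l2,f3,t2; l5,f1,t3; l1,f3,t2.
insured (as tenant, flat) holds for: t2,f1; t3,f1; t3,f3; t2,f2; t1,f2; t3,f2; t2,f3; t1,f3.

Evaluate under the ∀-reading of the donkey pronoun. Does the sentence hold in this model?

False

"him" takes "a tenant" as antecedent and "it" takes "a flat"; both are donkey pronouns co-varying with the restrictor.
Strong reading: for every (l,f,t) with let(l,f,t), insured(t,f).
Restrictor triples: (l1,f3,t1)→insured(t1,f3) ✓  (l1,f3,t2)→insured(t2,f3) ✓  (l1,f3,t3)→insured(t3,f3) ✓  (l2,f1,t1)→insured(t1,f1) ✗  (l2,f3,t2)→insured(t2,f3) ✓  (l4,f2,t2)→insured(t2,f2) ✓  (l4,f2,t3)→insured(t3,f2) ✓  (l4,f3,t1)→insured(t1,f3) ✓  (l4,f3,t2)→insured(t2,f3) ✓  (l5,f1,t1)→insured(t1,f1) ✗  (l5,f1,t3)→insured(t3,f1) ✓  (l5,f2,t1)→insured(t1,f2) ✓  (l5,f2,t3)→insured(t3,f2) ✓
Counterexample: (l2,f1,t1) — insured(t1,f1) does not hold.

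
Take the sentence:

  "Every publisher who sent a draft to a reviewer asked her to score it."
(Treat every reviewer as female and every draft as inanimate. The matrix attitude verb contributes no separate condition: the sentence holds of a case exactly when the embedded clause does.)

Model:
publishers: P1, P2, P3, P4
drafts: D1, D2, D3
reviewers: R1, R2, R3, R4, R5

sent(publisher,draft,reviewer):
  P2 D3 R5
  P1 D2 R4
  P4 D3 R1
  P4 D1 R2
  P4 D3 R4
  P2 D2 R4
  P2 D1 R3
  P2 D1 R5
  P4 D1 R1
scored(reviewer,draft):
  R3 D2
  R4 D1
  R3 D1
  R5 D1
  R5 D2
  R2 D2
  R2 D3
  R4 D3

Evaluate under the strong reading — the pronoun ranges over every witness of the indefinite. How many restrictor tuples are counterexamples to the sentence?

"her" takes "a reviewer" as antecedent and "it" takes "a draft"; both are donkey pronouns co-varying with the restrictor.
Strong reading: for every (p,d,r) with sent(p,d,r), scored(r,d).
Restrictor triples: (P1,D2,R4)→scored(R4,D2) ✗  (P2,D1,R3)→scored(R3,D1) ✓  (P2,D1,R5)→scored(R5,D1) ✓  (P2,D2,R4)→scored(R4,D2) ✗  (P2,D3,R5)→scored(R5,D3) ✗  (P4,D1,R1)→scored(R1,D1) ✗  (P4,D1,R2)→scored(R2,D1) ✗  (P4,D3,R1)→scored(R1,D3) ✗  (P4,D3,R4)→scored(R4,D3) ✓
Counterexamples (restrictor triples failing the scope): 6.

6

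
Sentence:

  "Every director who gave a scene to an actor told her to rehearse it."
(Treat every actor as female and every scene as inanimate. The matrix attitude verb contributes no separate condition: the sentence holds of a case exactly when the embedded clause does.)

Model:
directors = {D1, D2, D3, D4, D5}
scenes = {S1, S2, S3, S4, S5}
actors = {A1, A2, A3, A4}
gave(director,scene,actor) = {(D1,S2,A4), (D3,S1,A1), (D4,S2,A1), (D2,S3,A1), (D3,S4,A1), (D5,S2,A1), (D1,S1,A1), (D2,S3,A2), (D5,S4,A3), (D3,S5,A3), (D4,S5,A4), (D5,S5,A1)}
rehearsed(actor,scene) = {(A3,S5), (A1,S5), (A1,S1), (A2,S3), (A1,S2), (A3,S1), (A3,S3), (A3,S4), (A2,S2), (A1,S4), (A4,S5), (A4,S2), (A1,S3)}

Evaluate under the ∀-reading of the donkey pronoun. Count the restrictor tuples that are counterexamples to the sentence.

0

"her" takes "an actor" as antecedent and "it" takes "a scene"; both are donkey pronouns co-varying with the restrictor.
Strong reading: for every (d,s,a) with gave(d,s,a), rehearsed(a,s).
Restrictor triples: (D1,S1,A1)→rehearsed(A1,S1) ✓  (D1,S2,A4)→rehearsed(A4,S2) ✓  (D2,S3,A1)→rehearsed(A1,S3) ✓  (D2,S3,A2)→rehearsed(A2,S3) ✓  (D3,S1,A1)→rehearsed(A1,S1) ✓  (D3,S4,A1)→rehearsed(A1,S4) ✓  (D3,S5,A3)→rehearsed(A3,S5) ✓  (D4,S2,A1)→rehearsed(A1,S2) ✓  (D4,S5,A4)→rehearsed(A4,S5) ✓  (D5,S2,A1)→rehearsed(A1,S2) ✓  (D5,S4,A3)→rehearsed(A3,S4) ✓  (D5,S5,A1)→rehearsed(A1,S5) ✓
Counterexamples (restrictor triples failing the scope): 0.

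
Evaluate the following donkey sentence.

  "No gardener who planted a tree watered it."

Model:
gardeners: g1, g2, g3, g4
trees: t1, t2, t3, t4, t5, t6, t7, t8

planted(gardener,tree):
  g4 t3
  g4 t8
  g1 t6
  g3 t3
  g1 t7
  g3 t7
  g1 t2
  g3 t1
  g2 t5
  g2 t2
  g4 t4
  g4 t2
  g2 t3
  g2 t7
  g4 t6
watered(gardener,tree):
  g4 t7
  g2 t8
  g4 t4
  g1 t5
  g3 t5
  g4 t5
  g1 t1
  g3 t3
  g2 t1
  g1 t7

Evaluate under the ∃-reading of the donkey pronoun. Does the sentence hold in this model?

"it" takes "a tree" as antecedent — a donkey pronoun bound across the clause boundary.
Truth condition: for no (g,t) with planted(g,t) does watered(g,t) hold.
Restrictor pairs — does the scope hold? (g1,t2):fails  (g1,t6):fails  (g1,t7):holds  (g2,t2):fails  (g2,t3):fails  (g2,t5):fails  (g2,t7):fails  (g3,t1):fails  (g3,t3):holds  (g3,t7):fails  (g4,t2):fails  (g4,t3):fails  (g4,t4):holds  (g4,t6):fails  (g4,t8):fails
Scope holds for 3 pair(s), so the sentence is false.

False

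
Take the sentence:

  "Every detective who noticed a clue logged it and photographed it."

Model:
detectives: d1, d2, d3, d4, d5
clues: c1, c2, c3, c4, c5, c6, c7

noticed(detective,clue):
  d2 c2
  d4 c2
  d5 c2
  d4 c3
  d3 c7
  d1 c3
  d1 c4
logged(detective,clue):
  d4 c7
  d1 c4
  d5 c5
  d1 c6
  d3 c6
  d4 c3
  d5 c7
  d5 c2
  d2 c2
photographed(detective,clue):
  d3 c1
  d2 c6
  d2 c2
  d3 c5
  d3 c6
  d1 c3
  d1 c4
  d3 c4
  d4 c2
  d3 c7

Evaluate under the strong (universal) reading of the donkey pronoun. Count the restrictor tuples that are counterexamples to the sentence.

5

"it" takes "a clue" as antecedent — a donkey pronoun bound across the clause boundary.
Strong reading: for every (d,c) with noticed(d,c), logged(d,c) ∧ photographed(d,c).
Restrictor pairs: (d1,c3) ✗  (d1,c4) ✓  (d2,c2) ✓  (d3,c7) ✗  (d4,c2) ✗  (d4,c3) ✗  (d5,c2) ✗
Counterexamples (restrictor pairs failing the scope): 5.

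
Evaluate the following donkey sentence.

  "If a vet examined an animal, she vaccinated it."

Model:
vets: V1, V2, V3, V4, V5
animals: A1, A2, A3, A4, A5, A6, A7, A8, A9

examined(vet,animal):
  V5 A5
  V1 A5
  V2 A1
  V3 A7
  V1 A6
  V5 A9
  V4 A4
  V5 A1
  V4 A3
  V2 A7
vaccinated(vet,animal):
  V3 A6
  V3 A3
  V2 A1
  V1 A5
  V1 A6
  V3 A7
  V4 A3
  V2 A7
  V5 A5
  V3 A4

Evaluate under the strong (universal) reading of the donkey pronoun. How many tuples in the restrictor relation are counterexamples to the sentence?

3

"it" takes "an animal" as antecedent — a donkey pronoun bound across the clause boundary.
Strong reading: for every (v,a) with examined(v,a), vaccinated(v,a).
Restrictor pairs: (V1,A5) ✓  (V1,A6) ✓  (V2,A1) ✓  (V2,A7) ✓  (V3,A7) ✓  (V4,A3) ✓  (V4,A4) ✗  (V5,A1) ✗  (V5,A5) ✓  (V5,A9) ✗
Counterexamples (restrictor pairs failing the scope): 3.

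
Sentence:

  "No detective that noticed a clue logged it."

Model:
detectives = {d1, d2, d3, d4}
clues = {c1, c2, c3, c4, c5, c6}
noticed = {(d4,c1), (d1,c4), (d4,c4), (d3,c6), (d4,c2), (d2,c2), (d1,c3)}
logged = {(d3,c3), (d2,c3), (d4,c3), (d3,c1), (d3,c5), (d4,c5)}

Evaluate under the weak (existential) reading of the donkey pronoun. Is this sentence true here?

True

"it" takes "a clue" as antecedent — a donkey pronoun bound across the clause boundary.
Truth condition: for no (d,c) with noticed(d,c) does logged(d,c) hold.
Restrictor pairs — does the scope hold? (d1,c3):fails  (d1,c4):fails  (d2,c2):fails  (d3,c6):fails  (d4,c1):fails  (d4,c2):fails  (d4,c4):fails
Scope holds for no restrictor pair, so the sentence is true.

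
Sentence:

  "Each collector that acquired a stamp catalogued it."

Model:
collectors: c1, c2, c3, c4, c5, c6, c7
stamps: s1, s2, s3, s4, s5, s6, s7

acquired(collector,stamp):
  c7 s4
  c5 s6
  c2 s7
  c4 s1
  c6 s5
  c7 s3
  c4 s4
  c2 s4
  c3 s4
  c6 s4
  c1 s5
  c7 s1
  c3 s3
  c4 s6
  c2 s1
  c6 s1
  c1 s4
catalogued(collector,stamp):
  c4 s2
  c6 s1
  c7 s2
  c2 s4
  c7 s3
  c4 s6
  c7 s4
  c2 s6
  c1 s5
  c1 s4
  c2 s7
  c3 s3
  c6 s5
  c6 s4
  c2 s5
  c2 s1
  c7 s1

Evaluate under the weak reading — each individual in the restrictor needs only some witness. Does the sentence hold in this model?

"it" takes "a stamp" as antecedent — a donkey pronoun bound across the clause boundary.
Weak reading: every collector c with some acquired-stamp has at least one acquired-stamp s such that catalogued(c,s).
Per collector: c1:✓  c2:✓  c3:✓  c4:✓  c5:✗  c6:✓  c7:✓
c5 has no witness among its acquired-stamps.

False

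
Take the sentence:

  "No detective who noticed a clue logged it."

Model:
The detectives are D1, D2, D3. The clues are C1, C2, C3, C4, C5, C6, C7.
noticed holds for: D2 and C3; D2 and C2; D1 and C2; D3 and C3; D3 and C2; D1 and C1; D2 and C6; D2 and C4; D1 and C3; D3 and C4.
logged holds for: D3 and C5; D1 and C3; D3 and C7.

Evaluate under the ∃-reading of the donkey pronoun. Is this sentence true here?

False

"it" takes "a clue" as antecedent — a donkey pronoun bound across the clause boundary.
Truth condition: for no (d,c) with noticed(d,c) does logged(d,c) hold.
Restrictor pairs — does the scope hold? (D1,C1):fails  (D1,C2):fails  (D1,C3):holds  (D2,C2):fails  (D2,C3):fails  (D2,C4):fails  (D2,C6):fails  (D3,C2):fails  (D3,C3):fails  (D3,C4):fails
Scope holds for 1 pair(s), so the sentence is false.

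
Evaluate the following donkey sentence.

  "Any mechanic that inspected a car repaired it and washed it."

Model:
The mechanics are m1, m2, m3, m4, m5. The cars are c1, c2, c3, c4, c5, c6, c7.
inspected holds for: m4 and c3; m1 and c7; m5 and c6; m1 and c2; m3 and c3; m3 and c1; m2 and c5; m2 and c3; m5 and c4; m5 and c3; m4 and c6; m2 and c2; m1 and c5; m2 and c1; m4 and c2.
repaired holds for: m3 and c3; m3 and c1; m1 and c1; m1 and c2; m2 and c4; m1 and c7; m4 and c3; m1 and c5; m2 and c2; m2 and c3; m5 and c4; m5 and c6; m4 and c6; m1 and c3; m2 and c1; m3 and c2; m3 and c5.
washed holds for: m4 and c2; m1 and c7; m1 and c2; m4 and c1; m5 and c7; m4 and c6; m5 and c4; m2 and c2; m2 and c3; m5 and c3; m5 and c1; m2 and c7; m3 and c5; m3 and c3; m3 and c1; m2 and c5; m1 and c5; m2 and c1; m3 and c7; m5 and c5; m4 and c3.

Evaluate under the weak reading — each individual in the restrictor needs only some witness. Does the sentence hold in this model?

True

"it" takes "a car" as antecedent — a donkey pronoun bound across the clause boundary.
Weak reading: every mechanic m with some inspected-car has at least one inspected-car c such that repaired(m,c) ∧ washed(m,c).
Per mechanic: m1:✓  m2:✓  m3:✓  m4:✓  m5:✓
Every mechanic in the restrictor has a witness.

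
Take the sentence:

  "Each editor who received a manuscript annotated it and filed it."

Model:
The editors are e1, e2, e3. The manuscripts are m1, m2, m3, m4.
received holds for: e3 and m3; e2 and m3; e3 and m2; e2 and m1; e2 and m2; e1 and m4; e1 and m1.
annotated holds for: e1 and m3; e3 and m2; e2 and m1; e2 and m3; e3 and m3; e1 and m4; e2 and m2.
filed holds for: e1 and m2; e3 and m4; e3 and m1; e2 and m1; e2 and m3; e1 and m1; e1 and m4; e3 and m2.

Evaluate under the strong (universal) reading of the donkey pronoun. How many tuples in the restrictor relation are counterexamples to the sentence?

3

"it" takes "a manuscript" as antecedent — a donkey pronoun bound across the clause boundary.
Strong reading: for every (e,m) with received(e,m), annotated(e,m) ∧ filed(e,m).
Restrictor pairs: (e1,m1) ✗  (e1,m4) ✓  (e2,m1) ✓  (e2,m2) ✗  (e2,m3) ✓  (e3,m2) ✓  (e3,m3) ✗
Counterexamples (restrictor pairs failing the scope): 3.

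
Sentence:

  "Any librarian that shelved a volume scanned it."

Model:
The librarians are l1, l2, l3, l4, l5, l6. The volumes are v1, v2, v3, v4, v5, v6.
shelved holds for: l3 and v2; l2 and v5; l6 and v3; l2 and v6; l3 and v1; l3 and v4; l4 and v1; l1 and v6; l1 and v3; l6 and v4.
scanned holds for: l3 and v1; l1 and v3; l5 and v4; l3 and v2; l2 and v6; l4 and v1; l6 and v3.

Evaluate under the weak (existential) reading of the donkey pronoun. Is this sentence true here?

True

"it" takes "a volume" as antecedent — a donkey pronoun bound across the clause boundary.
Weak reading: every librarian l with some shelved-volume has at least one shelved-volume v such that scanned(l,v).
Per librarian: l1:✓  l2:✓  l3:✓  l4:✓  l6:✓
Every librarian in the restrictor has a witness.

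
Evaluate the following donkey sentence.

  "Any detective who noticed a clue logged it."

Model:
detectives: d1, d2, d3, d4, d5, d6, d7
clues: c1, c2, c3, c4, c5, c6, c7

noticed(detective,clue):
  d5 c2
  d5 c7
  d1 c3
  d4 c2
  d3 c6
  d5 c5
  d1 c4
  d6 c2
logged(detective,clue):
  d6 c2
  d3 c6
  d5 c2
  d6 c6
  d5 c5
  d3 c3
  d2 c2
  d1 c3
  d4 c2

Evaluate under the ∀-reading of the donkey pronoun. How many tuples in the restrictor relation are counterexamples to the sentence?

"it" takes "a clue" as antecedent — a donkey pronoun bound across the clause boundary.
Strong reading: for every (d,c) with noticed(d,c), logged(d,c).
Restrictor pairs: (d1,c3) ✓  (d1,c4) ✗  (d3,c6) ✓  (d4,c2) ✓  (d5,c2) ✓  (d5,c5) ✓  (d5,c7) ✗  (d6,c2) ✓
Counterexamples (restrictor pairs failing the scope): 2.

2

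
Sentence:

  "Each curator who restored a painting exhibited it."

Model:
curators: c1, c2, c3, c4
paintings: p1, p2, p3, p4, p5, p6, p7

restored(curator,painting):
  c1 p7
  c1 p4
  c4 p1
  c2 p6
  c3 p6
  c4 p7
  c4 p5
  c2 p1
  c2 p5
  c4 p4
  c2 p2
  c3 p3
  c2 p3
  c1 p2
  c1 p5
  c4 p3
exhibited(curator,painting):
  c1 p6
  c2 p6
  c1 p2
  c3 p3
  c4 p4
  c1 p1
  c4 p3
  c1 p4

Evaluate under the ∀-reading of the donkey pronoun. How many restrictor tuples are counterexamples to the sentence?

"it" takes "a painting" as antecedent — a donkey pronoun bound across the clause boundary.
Strong reading: for every (c,p) with restored(c,p), exhibited(c,p).
Restrictor pairs: (c1,p2) ✓  (c1,p4) ✓  (c1,p5) ✗  (c1,p7) ✗  (c2,p1) ✗  (c2,p2) ✗  (c2,p3) ✗  (c2,p5) ✗  (c2,p6) ✓  (c3,p3) ✓  (c3,p6) ✗  (c4,p1) ✗  (c4,p3) ✓  (c4,p4) ✓  (c4,p5) ✗  (c4,p7) ✗
Counterexamples (restrictor pairs failing the scope): 10.

10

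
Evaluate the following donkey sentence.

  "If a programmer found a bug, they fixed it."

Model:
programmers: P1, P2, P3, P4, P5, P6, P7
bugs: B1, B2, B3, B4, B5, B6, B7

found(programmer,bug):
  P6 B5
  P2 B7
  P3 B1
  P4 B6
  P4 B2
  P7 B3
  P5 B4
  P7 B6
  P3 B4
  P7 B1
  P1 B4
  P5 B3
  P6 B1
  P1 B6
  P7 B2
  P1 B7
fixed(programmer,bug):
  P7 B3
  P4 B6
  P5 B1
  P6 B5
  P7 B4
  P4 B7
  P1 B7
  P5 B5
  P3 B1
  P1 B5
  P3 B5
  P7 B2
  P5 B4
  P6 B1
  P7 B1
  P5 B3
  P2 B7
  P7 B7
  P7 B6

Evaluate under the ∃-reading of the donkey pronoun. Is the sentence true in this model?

"it" takes "a bug" as antecedent — a donkey pronoun bound across the clause boundary.
Weak reading: every programmer p with some found-bug has at least one found-bug b such that fixed(p,b).
Per programmer: P1:✓  P2:✓  P3:✓  P4:✓  P5:✓  P6:✓  P7:✓
Every programmer in the restrictor has a witness.

True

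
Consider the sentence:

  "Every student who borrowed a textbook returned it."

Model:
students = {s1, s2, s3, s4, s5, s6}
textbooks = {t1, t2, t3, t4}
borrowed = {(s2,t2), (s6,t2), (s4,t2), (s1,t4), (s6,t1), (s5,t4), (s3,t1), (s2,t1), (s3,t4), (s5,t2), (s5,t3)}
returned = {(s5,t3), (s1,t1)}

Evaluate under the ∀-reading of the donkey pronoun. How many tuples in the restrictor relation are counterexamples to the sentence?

"it" takes "a textbook" as antecedent — a donkey pronoun bound across the clause boundary.
Strong reading: for every (s,t) with borrowed(s,t), returned(s,t).
Restrictor pairs: (s1,t4) ✗  (s2,t1) ✗  (s2,t2) ✗  (s3,t1) ✗  (s3,t4) ✗  (s4,t2) ✗  (s5,t2) ✗  (s5,t3) ✓  (s5,t4) ✗  (s6,t1) ✗  (s6,t2) ✗
Counterexamples (restrictor pairs failing the scope): 10.

10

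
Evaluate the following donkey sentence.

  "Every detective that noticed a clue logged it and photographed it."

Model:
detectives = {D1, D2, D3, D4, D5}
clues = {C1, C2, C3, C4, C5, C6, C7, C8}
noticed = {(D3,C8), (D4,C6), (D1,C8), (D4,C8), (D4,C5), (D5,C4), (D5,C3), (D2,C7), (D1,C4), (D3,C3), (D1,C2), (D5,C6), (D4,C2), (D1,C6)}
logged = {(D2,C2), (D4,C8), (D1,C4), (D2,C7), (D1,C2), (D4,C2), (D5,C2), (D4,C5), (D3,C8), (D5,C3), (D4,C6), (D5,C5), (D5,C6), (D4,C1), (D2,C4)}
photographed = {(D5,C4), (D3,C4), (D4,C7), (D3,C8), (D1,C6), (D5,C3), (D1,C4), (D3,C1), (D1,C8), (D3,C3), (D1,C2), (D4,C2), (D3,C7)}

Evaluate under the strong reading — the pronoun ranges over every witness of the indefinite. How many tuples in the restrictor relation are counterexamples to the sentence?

"it" takes "a clue" as antecedent — a donkey pronoun bound across the clause boundary.
Strong reading: for every (d,c) with noticed(d,c), logged(d,c) ∧ photographed(d,c).
Restrictor pairs: (D1,C2) ✓  (D1,C4) ✓  (D1,C6) ✗  (D1,C8) ✗  (D2,C7) ✗  (D3,C3) ✗  (D3,C8) ✓  (D4,C2) ✓  (D4,C5) ✗  (D4,C6) ✗  (D4,C8) ✗  (D5,C3) ✓  (D5,C4) ✗  (D5,C6) ✗
Counterexamples (restrictor pairs failing the scope): 9.

9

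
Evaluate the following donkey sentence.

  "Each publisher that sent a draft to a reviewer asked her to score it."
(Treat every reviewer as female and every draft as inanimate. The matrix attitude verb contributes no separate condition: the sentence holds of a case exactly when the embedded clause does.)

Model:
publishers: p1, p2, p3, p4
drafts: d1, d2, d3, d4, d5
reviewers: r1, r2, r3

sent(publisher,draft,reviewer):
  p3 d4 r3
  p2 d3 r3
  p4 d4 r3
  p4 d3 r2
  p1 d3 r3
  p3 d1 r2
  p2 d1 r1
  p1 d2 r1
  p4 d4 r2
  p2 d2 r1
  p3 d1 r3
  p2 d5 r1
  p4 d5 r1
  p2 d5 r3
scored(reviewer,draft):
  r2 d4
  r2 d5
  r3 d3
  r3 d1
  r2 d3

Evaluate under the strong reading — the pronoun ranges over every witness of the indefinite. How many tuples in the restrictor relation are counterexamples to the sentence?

"her" takes "a reviewer" as antecedent and "it" takes "a draft"; both are donkey pronouns co-varying with the restrictor.
Strong reading: for every (p,d,r) with sent(p,d,r), scored(r,d).
Restrictor triples: (p1,d2,r1)→scored(r1,d2) ✗  (p1,d3,r3)→scored(r3,d3) ✓  (p2,d1,r1)→scored(r1,d1) ✗  (p2,d2,r1)→scored(r1,d2) ✗  (p2,d3,r3)→scored(r3,d3) ✓  (p2,d5,r1)→scored(r1,d5) ✗  (p2,d5,r3)→scored(r3,d5) ✗  (p3,d1,r2)→scored(r2,d1) ✗  (p3,d1,r3)→scored(r3,d1) ✓  (p3,d4,r3)→scored(r3,d4) ✗  (p4,d3,r2)→scored(r2,d3) ✓  (p4,d4,r2)→scored(r2,d4) ✓  (p4,d4,r3)→scored(r3,d4) ✗  (p4,d5,r1)→scored(r1,d5) ✗
Counterexamples (restrictor triples failing the scope): 9.

9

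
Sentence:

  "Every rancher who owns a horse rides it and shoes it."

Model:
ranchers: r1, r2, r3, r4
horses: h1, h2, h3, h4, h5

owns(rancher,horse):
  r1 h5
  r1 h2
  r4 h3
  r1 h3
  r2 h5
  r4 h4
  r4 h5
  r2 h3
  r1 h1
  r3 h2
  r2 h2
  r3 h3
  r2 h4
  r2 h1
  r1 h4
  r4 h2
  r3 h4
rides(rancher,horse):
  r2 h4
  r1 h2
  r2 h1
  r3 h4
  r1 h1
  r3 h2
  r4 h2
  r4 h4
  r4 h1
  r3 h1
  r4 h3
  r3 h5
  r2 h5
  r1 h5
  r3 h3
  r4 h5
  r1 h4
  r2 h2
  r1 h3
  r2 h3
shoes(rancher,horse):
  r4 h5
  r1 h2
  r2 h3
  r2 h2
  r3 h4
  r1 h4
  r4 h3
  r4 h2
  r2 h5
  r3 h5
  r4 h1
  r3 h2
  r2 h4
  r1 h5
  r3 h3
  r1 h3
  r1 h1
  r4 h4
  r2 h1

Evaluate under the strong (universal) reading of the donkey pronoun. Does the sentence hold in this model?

True

"it" takes "a horse" as antecedent — a donkey pronoun bound across the clause boundary.
Strong reading: for every (r,h) with owns(r,h), rides(r,h) ∧ shoes(r,h).
Restrictor pairs: (r1,h1) ✓  (r1,h2) ✓  (r1,h3) ✓  (r1,h4) ✓  (r1,h5) ✓  (r2,h1) ✓  (r2,h2) ✓  (r2,h3) ✓  (r2,h4) ✓  (r2,h5) ✓  (r3,h2) ✓  (r3,h3) ✓  (r3,h4) ✓  (r4,h2) ✓  (r4,h3) ✓  (r4,h4) ✓  (r4,h5) ✓
Every restrictor pair satisfies the scope.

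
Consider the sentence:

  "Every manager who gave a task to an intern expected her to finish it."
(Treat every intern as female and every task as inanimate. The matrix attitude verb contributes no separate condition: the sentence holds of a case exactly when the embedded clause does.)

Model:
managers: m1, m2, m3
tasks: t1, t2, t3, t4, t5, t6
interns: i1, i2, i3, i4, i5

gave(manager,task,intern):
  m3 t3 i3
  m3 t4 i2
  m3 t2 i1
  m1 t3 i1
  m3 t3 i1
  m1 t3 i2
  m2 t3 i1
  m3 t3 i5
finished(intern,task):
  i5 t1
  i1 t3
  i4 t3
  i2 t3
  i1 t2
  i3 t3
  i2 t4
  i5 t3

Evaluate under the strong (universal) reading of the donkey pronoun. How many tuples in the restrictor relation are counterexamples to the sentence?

"her" takes "an intern" as antecedent and "it" takes "a task"; both are donkey pronouns co-varying with the restrictor.
Strong reading: for every (m,t,i) with gave(m,t,i), finished(i,t).
Restrictor triples: (m1,t3,i1)→finished(i1,t3) ✓  (m1,t3,i2)→finished(i2,t3) ✓  (m2,t3,i1)→finished(i1,t3) ✓  (m3,t2,i1)→finished(i1,t2) ✓  (m3,t3,i1)→finished(i1,t3) ✓  (m3,t3,i3)→finished(i3,t3) ✓  (m3,t3,i5)→finished(i5,t3) ✓  (m3,t4,i2)→finished(i2,t4) ✓
Counterexamples (restrictor triples failing the scope): 0.

0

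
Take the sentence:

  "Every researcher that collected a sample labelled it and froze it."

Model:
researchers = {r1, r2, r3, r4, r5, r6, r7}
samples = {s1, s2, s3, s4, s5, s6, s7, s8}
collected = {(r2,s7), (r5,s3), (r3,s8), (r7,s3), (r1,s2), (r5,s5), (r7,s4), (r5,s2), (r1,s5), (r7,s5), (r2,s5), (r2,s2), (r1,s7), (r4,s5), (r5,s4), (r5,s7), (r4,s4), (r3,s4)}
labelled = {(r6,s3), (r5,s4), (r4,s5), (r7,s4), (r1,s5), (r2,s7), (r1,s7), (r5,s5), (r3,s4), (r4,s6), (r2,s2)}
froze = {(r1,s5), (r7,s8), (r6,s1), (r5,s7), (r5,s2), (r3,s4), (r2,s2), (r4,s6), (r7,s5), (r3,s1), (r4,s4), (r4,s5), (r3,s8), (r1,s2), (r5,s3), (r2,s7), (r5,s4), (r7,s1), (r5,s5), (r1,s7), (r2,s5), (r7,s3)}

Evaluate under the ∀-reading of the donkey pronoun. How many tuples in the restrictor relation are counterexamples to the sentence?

"it" takes "a sample" as antecedent — a donkey pronoun bound across the clause boundary.
Strong reading: for every (r,s) with collected(r,s), labelled(r,s) ∧ froze(r,s).
Restrictor pairs: (r1,s2) ✗  (r1,s5) ✓  (r1,s7) ✓  (r2,s2) ✓  (r2,s5) ✗  (r2,s7) ✓  (r3,s4) ✓  (r3,s8) ✗  (r4,s4) ✗  (r4,s5) ✓  (r5,s2) ✗  (r5,s3) ✗  (r5,s4) ✓  (r5,s5) ✓  (r5,s7) ✗  (r7,s3) ✗  (r7,s4) ✗  (r7,s5) ✗
Counterexamples (restrictor pairs failing the scope): 10.

10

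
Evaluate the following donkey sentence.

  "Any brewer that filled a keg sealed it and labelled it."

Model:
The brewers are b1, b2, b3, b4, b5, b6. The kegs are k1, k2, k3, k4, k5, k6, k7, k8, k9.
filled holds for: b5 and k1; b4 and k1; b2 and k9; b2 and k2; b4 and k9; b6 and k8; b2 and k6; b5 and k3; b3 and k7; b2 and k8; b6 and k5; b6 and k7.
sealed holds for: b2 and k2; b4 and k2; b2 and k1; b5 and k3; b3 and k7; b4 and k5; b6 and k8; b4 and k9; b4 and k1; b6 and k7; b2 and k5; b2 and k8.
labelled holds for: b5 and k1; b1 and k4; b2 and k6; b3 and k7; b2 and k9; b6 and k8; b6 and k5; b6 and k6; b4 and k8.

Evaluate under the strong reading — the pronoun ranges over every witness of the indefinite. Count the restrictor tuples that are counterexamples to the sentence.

10

"it" takes "a keg" as antecedent — a donkey pronoun bound across the clause boundary.
Strong reading: for every (b,k) with filled(b,k), sealed(b,k) ∧ labelled(b,k).
Restrictor pairs: (b2,k2) ✗  (b2,k6) ✗  (b2,k8) ✗  (b2,k9) ✗  (b3,k7) ✓  (b4,k1) ✗  (b4,k9) ✗  (b5,k1) ✗  (b5,k3) ✗  (b6,k5) ✗  (b6,k7) ✗  (b6,k8) ✓
Counterexamples (restrictor pairs failing the scope): 10.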